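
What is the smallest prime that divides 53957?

53957 is odd.
Digit sum 29, not divisible by 3.
Ends in 7: not divisible by 5.
7: 53957 = 7·7708 + 1
11: 53957 = 11·4905 + 2
13: 53957 = 13·4150 + 7
17: 53957 = 17·3173 + 16
19: 53957 = 19·2839 + 16
23: 53957 = 23·2345 + 22
29: 53957 = 29·1860 + 17
31: 53957 = 31·1740 + 17
37: 53957 = 37·1458 + 11
41: 53957 = 41·1316 + 1
43: 53957 = 43·1254 + 35
47: 53957 = 47·1148 + 1
53: 53957 = 53·1018 + 3
59: 53957 = 59·914 + 31
61: 53957 = 61·884 + 33
67: 53957 = 67·805 + 22
71: 53957 = 71·759 + 68
73: 53957 = 73·739 + 10
79: 53957 = 79·683

79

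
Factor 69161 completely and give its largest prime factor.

97

69161 = 23 · 3007
3007 = 31 · 97
97 is prime.
So 69161 = 23 · 31 · 97; the largest prime factor is 97.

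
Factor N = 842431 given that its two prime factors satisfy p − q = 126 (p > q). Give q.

Since p = q + 126, we have 842431 = q(q + 126), so q² + 126q − 842431 = 0.
Discriminant: 126² + 4·842431 = 15876 + 3369724 = 3385600; √3385600 = 1840.
q = (−126 + 1840)/2 = 857, and p = q + 126 = 983.
Check: 857 · 983 = 842431.

857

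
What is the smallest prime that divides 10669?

10669 is odd.
Digit sum 22, not divisible by 3.
Ends in 9: not divisible by 5.
7: 10669 = 7·1524 + 1
11: 10669 = 11·969 + 10
13: 10669 = 13·820 + 9
17: 10669 = 17·627 + 10
19: 10669 = 19·561 + 10
23: 10669 = 23·463 + 20
29: 10669 = 29·367 + 26
31: 10669 = 31·344 + 5
37: 10669 = 37·288 + 13
41: 10669 = 41·260 + 9
43: 10669 = 43·248 + 5
47: 10669 = 47·227

47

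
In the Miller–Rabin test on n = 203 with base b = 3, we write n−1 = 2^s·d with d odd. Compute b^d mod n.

203 − 1 = 202 = 2^1 · 101, so d = 101.
3^1 ≡ 3 (mod 203)
3^2 ≡ 3^2 = 9 ≡ 9 (mod 203)
3^4 ≡ 9^2 = 81 ≡ 81 (mod 203)
3^8 ≡ 81^2 = 6561 ≡ 65 (mod 203)
3^16 ≡ 65^2 = 4225 ≡ 165 (mod 203)
3^32 ≡ 165^2 = 27225 ≡ 23 (mod 203)
3^64 ≡ 23^2 = 529 ≡ 123 (mod 203)
101 = 64 + 32 + 4 + 1 in binary powers of 2.
So 3^101 ≡ 123 · 23 · 81 · 3 ≡ 89 (mod 203).
Squaring chain: 89; never reaches −1, so base 3 is a Miller–Rabin witness that 203 is composite.

89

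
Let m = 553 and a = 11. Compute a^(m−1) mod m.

302

11^1 ≡ 11 (mod 553)
11^2 ≡ 11^2 = 121 ≡ 121 (mod 553)
11^4 ≡ 121^2 = 14641 ≡ 263 (mod 553)
11^8 ≡ 263^2 = 69169 ≡ 44 (mod 553)
11^16 ≡ 44^2 = 1936 ≡ 277 (mod 553)
11^32 ≡ 277^2 = 76729 ≡ 415 (mod 553)
11^64 ≡ 415^2 = 172225 ≡ 242 (mod 553)
11^128 ≡ 242^2 = 58564 ≡ 499 (mod 553)
11^256 ≡ 499^2 = 249001 ≡ 151 (mod 553)
11^512 ≡ 151^2 = 22801 ≡ 128 (mod 553)
552 = 512 + 32 + 8 in binary powers of 2.
So 11^552 ≡ 128 · 415 · 44 ≡ 302 (mod 553).
Since 302 ≠ 1, base 11 is a Fermat witness: 553 is composite.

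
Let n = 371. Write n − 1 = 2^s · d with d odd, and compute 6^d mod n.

371 − 1 = 370 = 2^1 · 185, so d = 185.
6^1 ≡ 6 (mod 371)
6^2 ≡ 6^2 = 36 ≡ 36 (mod 371)
6^4 ≡ 36^2 = 1296 ≡ 183 (mod 371)
6^8 ≡ 183^2 = 33489 ≡ 99 (mod 371)
6^16 ≡ 99^2 = 9801 ≡ 155 (mod 371)
6^32 ≡ 155^2 = 24025 ≡ 281 (mod 371)
6^64 ≡ 281^2 = 78961 ≡ 309 (mod 371)
6^128 ≡ 309^2 = 95481 ≡ 134 (mod 371)
185 = 128 + 32 + 16 + 8 + 1 in binary powers of 2.
So 6^185 ≡ 134 · 281 · 155 · 99 · 6 ≡ 216 (mod 371).
Squaring chain: 216; never reaches −1, so base 6 is a Miller–Rabin witness that 371 is composite.

216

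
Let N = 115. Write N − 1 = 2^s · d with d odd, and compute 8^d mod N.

115 − 1 = 114 = 2^1 · 57, so d = 57.
8^1 ≡ 8 (mod 115)
8^2 ≡ 8^2 = 64 ≡ 64 (mod 115)
8^4 ≡ 64^2 = 4096 ≡ 71 (mod 115)
8^8 ≡ 71^2 = 5041 ≡ 96 (mod 115)
8^16 ≡ 96^2 = 9216 ≡ 16 (mod 115)
8^32 ≡ 16^2 = 256 ≡ 26 (mod 115)
57 = 32 + 16 + 8 + 1 in binary powers of 2.
So 8^57 ≡ 26 · 16 · 96 · 8 ≡ 18 (mod 115).
Squaring chain: 18; never reaches −1, so base 8 is a Miller–Rabin witness that 115 is composite.

18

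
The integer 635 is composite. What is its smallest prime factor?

635 is odd.
Digit sum 14, not divisible by 3.
Ends in 5: divisible by 5.

5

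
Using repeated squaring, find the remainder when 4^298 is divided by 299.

4^1 ≡ 4 (mod 299)
4^2 ≡ 4^2 = 16 ≡ 16 (mod 299)
4^4 ≡ 16^2 = 256 ≡ 256 (mod 299)
4^8 ≡ 256^2 = 65536 ≡ 55 (mod 299)
4^16 ≡ 55^2 = 3025 ≡ 35 (mod 299)
4^32 ≡ 35^2 = 1225 ≡ 29 (mod 299)
4^64 ≡ 29^2 = 841 ≡ 243 (mod 299)
4^128 ≡ 243^2 = 59049 ≡ 146 (mod 299)
4^256 ≡ 146^2 = 21316 ≡ 87 (mod 299)
298 = 256 + 32 + 8 + 2 in binary powers of 2.
So 4^298 ≡ 87 · 29 · 55 · 16 ≡ 165 (mod 299).
Since 165 ≠ 1, base 4 is a Fermat witness: 299 is composite.

165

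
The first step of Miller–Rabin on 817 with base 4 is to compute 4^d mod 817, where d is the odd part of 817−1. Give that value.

817 − 1 = 816 = 2^4 · 51, so d = 51.
4^1 ≡ 4 (mod 817)
4^2 ≡ 4^2 = 16 ≡ 16 (mod 817)
4^4 ≡ 16^2 = 256 ≡ 256 (mod 817)
4^8 ≡ 256^2 = 65536 ≡ 176 (mod 817)
4^16 ≡ 176^2 = 30976 ≡ 747 (mod 817)
4^32 ≡ 747^2 = 558009 ≡ 815 (mod 817)
51 = 32 + 16 + 2 + 1 in binary powers of 2.
So 4^51 ≡ 815 · 747 · 16 · 4 ≡ 790 (mod 817).
Squaring chain: 790 → 729 → 391 → 102; never reaches −1, so base 4 is a Miller–Rabin witness that 817 is composite.

790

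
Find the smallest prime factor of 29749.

29749 is odd.
Digit sum 31, not divisible by 3.
Ends in 9: not divisible by 5.
7: 29749 = 7·4249 + 6
11: 29749 = 11·2704 + 5
13: 29749 = 13·2288 + 5
17: 29749 = 17·1749 + 16
19: 29749 = 19·1565 + 14
23: 29749 = 23·1293 + 10
29: 29749 = 29·1025 + 24
31: 29749 = 31·959 + 20
37: 29749 = 37·804 + 1
41: 29749 = 41·725 + 24
43: 29749 = 43·691 + 36
47: 29749 = 47·632 + 45
53: 29749 = 53·561 + 16
59: 29749 = 59·504 + 13
61: 29749 = 61·487 + 42
67: 29749 = 67·444 + 1
71: 29749 = 71·419

71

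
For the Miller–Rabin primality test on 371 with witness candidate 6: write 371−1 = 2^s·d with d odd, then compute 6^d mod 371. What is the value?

216

371 − 1 = 370 = 2^1 · 185, so d = 185.
6^1 ≡ 6 (mod 371)
6^2 ≡ 6^2 = 36 ≡ 36 (mod 371)
6^4 ≡ 36^2 = 1296 ≡ 183 (mod 371)
6^8 ≡ 183^2 = 33489 ≡ 99 (mod 371)
6^16 ≡ 99^2 = 9801 ≡ 155 (mod 371)
6^32 ≡ 155^2 = 24025 ≡ 281 (mod 371)
6^64 ≡ 281^2 = 78961 ≡ 309 (mod 371)
6^128 ≡ 309^2 = 95481 ≡ 134 (mod 371)
185 = 128 + 32 + 16 + 8 + 1 in binary powers of 2.
So 6^185 ≡ 134 · 281 · 155 · 99 · 6 ≡ 216 (mod 371).
Squaring chain: 216; never reaches −1, so base 6 is a Miller–Rabin witness that 371 is composite.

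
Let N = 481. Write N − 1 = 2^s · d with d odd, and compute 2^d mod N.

481 − 1 = 480 = 2^5 · 15, so d = 15.
2^1 ≡ 2 (mod 481)
2^2 ≡ 2^2 = 4 ≡ 4 (mod 481)
2^4 ≡ 4^2 = 16 ≡ 16 (mod 481)
2^8 ≡ 16^2 = 256 ≡ 256 (mod 481)
15 = 8 + 4 + 2 + 1 in binary powers of 2.
So 2^15 ≡ 256 · 16 · 4 · 2 ≡ 60 (mod 481).
Squaring chain: 60 → 233 → 417 → 248 → 417; never reaches −1, so base 2 is a Miller–Rabin witness that 481 is composite.

60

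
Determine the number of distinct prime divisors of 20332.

20332 = 2^2 · 5083
5083 = 13 · 391
391 = 17 · 23
20332 = 2^2 · 13 · 17 · 23, which has 4 distinct prime factors.

4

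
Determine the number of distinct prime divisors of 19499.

19499 = 17 · 1147
1147 = 31 · 37
19499 = 17 · 31 · 37, which has 3 distinct prime factors.

3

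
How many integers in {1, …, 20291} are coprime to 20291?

Factor: 20291 = 103 · 197.
φ(20291) = (103−1) · (197−1) = 102 · 196 = 19992.

19992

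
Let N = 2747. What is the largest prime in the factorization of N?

67

2747 = 41 · 67
67 is prime.
So 2747 = 41 · 67; the largest prime factor is 67.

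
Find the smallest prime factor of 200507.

19

200507 is odd.
Digit sum 14, not divisible by 3.
Ends in 7: not divisible by 5.
7: 200507 = 7·28643 + 6
11: 200507 = 11·18227 + 10
13: 200507 = 13·15423 + 8
17: 200507 = 17·11794 + 9
19: 200507 = 19·10553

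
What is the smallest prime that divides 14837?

37

14837 is odd.
Digit sum 23, not divisible by 3.
Ends in 7: not divisible by 5.
7: 14837 = 7·2119 + 4
11: 14837 = 11·1348 + 9
13: 14837 = 13·1141 + 4
17: 14837 = 17·872 + 13
19: 14837 = 19·780 + 17
23: 14837 = 23·645 + 2
29: 14837 = 29·511 + 18
31: 14837 = 31·478 + 19
37: 14837 = 37·401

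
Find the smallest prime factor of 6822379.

6822379 is odd.
Digit sum 37, not divisible by 3.
Ends in 9: not divisible by 5.
7: 6822379 = 7·974625 + 4
11: 6822379 = 11·620216 + 3
13: 6822379 = 13·524798 + 5
17: 6822379 = 17·401316 + 7
19: 6822379 = 19·359072 + 11
23: 6822379 = 23·296625 + 4
29: 6822379 = 29·235254 + 13
31: 6822379 = 31·220076 + 23
37: 6822379 = 37·184388 + 23
41: 6822379 = 41·166399 + 20
43: 6822379 = 43·158659 + 42
47: 6822379 = 47·145157

47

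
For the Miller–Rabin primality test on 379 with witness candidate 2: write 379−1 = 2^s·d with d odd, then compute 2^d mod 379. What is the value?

379 − 1 = 378 = 2^1 · 189, so d = 189.
2^1 ≡ 2 (mod 379)
2^2 ≡ 2^2 = 4 ≡ 4 (mod 379)
2^4 ≡ 4^2 = 16 ≡ 16 (mod 379)
2^8 ≡ 16^2 = 256 ≡ 256 (mod 379)
2^16 ≡ 256^2 = 65536 ≡ 348 (mod 379)
2^32 ≡ 348^2 = 121104 ≡ 203 (mod 379)
2^64 ≡ 203^2 = 41209 ≡ 277 (mod 379)
2^128 ≡ 277^2 = 76729 ≡ 171 (mod 379)
189 = 128 + 32 + 16 + 8 + 4 + 1 in binary powers of 2.
So 2^189 ≡ 171 · 203 · 348 · 256 · 16 · 2 ≡ 378 (mod 379).
Since 2^d ≡ 378 (mod 379), base 2 does not prove 379 composite.

378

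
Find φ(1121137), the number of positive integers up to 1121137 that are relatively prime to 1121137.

Factor: 1121137 = 37 · 157 · 193.
φ(1121137) = (37−1) · (157−1) · (193−1) = 36 · 156 · 192 = 1078272.

1078272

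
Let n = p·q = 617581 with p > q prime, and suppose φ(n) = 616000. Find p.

φ(n) = (p−1)(q−1) = n − (p+q) + 1, so p + q = 617581 − 616000 + 1 = 1582.
p and q are the roots of t² − 1582t + 617581 = 0.
Discriminant: 1582² − 4·617581 = 2502724 − 2470324 = 32400; √32400 = 180.
q = (1582 − 180)/2 = 701, p = (1582 + 180)/2 = 881.
Check: 701 · 881 = 617581.

881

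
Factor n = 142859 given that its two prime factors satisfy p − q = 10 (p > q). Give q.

373

Since p = q + 10, we have 142859 = q(q + 10), so q² + 10q − 142859 = 0.
Discriminant: 10² + 4·142859 = 100 + 571436 = 571536; √571536 = 756.
q = (−10 + 756)/2 = 373, and p = q + 10 = 383.
Check: 373 · 383 = 142859.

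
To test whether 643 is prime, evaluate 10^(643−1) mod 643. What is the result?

10^1 ≡ 10 (mod 643)
10^2 ≡ 10^2 = 100 ≡ 100 (mod 643)
10^4 ≡ 100^2 = 10000 ≡ 355 (mod 643)
10^8 ≡ 355^2 = 126025 ≡ 640 (mod 643)
10^16 ≡ 640^2 = 409600 ≡ 9 (mod 643)
10^32 ≡ 9^2 = 81 ≡ 81 (mod 643)
10^64 ≡ 81^2 = 6561 ≡ 131 (mod 643)
10^128 ≡ 131^2 = 17161 ≡ 443 (mod 643)
10^256 ≡ 443^2 = 196249 ≡ 134 (mod 643)
10^512 ≡ 134^2 = 17956 ≡ 595 (mod 643)
642 = 512 + 128 + 2 in binary powers of 2.
So 10^642 ≡ 595 · 443 · 100 ≡ 1 (mod 643).
Since the result is 1, base 10 gives no evidence that 643 is composite.

1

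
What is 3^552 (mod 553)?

3^1 ≡ 3 (mod 553)
3^2 ≡ 3^2 = 9 ≡ 9 (mod 553)
3^4 ≡ 9^2 = 81 ≡ 81 (mod 553)
3^8 ≡ 81^2 = 6561 ≡ 478 (mod 553)
3^16 ≡ 478^2 = 228484 ≡ 95 (mod 553)
3^32 ≡ 95^2 = 9025 ≡ 177 (mod 553)
3^64 ≡ 177^2 = 31329 ≡ 361 (mod 553)
3^128 ≡ 361^2 = 130321 ≡ 366 (mod 553)
3^256 ≡ 366^2 = 133956 ≡ 130 (mod 553)
3^512 ≡ 130^2 = 16900 ≡ 310 (mod 553)
552 = 512 + 32 + 8 in binary powers of 2.
So 3^552 ≡ 310 · 177 · 478 ≡ 176 (mod 553).
Since 176 ≠ 1, base 3 is a Fermat witness: 553 is composite.

176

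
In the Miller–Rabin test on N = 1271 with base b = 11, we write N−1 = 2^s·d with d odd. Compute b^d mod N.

1271 − 1 = 1270 = 2^1 · 635, so d = 635.
11^1 ≡ 11 (mod 1271)
11^2 ≡ 11^2 = 121 ≡ 121 (mod 1271)
11^4 ≡ 121^2 = 14641 ≡ 660 (mod 1271)
11^8 ≡ 660^2 = 435600 ≡ 918 (mod 1271)
11^16 ≡ 918^2 = 842724 ≡ 51 (mod 1271)
11^32 ≡ 51^2 = 2601 ≡ 59 (mod 1271)
11^64 ≡ 59^2 = 3481 ≡ 939 (mod 1271)
11^128 ≡ 939^2 = 881721 ≡ 918 (mod 1271)
11^256 ≡ 918^2 = 842724 ≡ 51 (mod 1271)
11^512 ≡ 51^2 = 2601 ≡ 59 (mod 1271)
635 = 512 + 64 + 32 + 16 + 8 + 2 + 1 in binary powers of 2.
So 11^635 ≡ 59 · 939 · 59 · 51 · 918 · 121 · 11 ≡ 998 (mod 1271).
Squaring chain: 998; never reaches −1, so base 11 is a Miller–Rabin witness that 1271 is composite.

998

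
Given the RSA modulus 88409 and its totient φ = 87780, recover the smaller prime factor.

211

φ(n) = (p−1)(q−1) = n − (p+q) + 1, so p + q = 88409 − 87780 + 1 = 630.
p and q are the roots of t² − 630t + 88409 = 0.
Discriminant: 630² − 4·88409 = 396900 − 353636 = 43264; √43264 = 208.
q = (630 − 208)/2 = 211, p = (630 + 208)/2 = 419.
Check: 211 · 419 = 88409.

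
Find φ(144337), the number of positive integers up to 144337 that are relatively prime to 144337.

135792

Factor: 144337 = 37 · 47 · 83.
φ(144337) = (37−1) · (47−1) · (83−1) = 36 · 46 · 82 = 135792.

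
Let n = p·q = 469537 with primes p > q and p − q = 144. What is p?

761

Since p = q + 144, we have 469537 = q(q + 144), so q² + 144q − 469537 = 0.
Discriminant: 144² + 4·469537 = 20736 + 1878148 = 1898884; √1898884 = 1378.
q = (−144 + 1378)/2 = 617, and p = q + 144 = 761.
Check: 617 · 761 = 469537.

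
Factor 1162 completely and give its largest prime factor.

83

1162 = 2 · 581
581 = 7 · 83
83 is prime.
So 1162 = 2 · 7 · 83; the largest prime factor is 83.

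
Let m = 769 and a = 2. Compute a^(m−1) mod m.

2^1 ≡ 2 (mod 769)
2^2 ≡ 2^2 = 4 ≡ 4 (mod 769)
2^4 ≡ 4^2 = 16 ≡ 16 (mod 769)
2^8 ≡ 16^2 = 256 ≡ 256 (mod 769)
2^16 ≡ 256^2 = 65536 ≡ 171 (mod 769)
2^32 ≡ 171^2 = 29241 ≡ 19 (mod 769)
2^64 ≡ 19^2 = 361 ≡ 361 (mod 769)
2^128 ≡ 361^2 = 130321 ≡ 360 (mod 769)
2^256 ≡ 360^2 = 129600 ≡ 408 (mod 769)
2^512 ≡ 408^2 = 166464 ≡ 360 (mod 769)
768 = 512 + 256 in binary powers of 2.
So 2^768 ≡ 360 · 408 ≡ 1 (mod 769).
Since the result is 1, base 2 gives no evidence that 769 is composite.

1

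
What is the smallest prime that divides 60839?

60839 is odd.
Digit sum 26, not divisible by 3.
Ends in 9: not divisible by 5.
7: 60839 = 7·8691 + 2
11: 60839 = 11·5530 + 9
13: 60839 = 13·4679 + 12
17: 60839 = 17·3578 + 13
19: 60839 = 19·3202 + 1
23: 60839 = 23·2645 + 4
29: 60839 = 29·2097 + 26
31: 60839 = 31·1962 + 17
37: 60839 = 37·1644 + 11
41: 60839 = 41·1483 + 36
43: 60839 = 43·1414 + 37
47: 60839 = 47·1294 + 21
53: 60839 = 53·1147 + 48
59: 60839 = 59·1031 + 10
61: 60839 = 61·997 + 22
67: 60839 = 67·908 + 3
71: 60839 = 71·856 + 63
73: 60839 = 73·833 + 30
79: 60839 = 79·770 + 9
83: 60839 = 83·733

83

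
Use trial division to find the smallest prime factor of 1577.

1577 is odd.
Digit sum 20, not divisible by 3.
Ends in 7: not divisible by 5.
7: 1577 = 7·225 + 2
11: 1577 = 11·143 + 4
13: 1577 = 13·121 + 4
17: 1577 = 17·92 + 13
19: 1577 = 19·83

19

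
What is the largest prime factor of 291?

291 = 3 · 97
97 is prime.
So 291 = 3 · 97; the largest prime factor is 97.

97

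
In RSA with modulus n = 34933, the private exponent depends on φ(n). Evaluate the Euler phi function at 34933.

34560

Factor: 34933 = 181 · 193.
φ(34933) = (181−1) · (193−1) = 180 · 192 = 34560.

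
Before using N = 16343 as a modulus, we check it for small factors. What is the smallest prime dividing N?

59

16343 is odd.
Digit sum 17, not divisible by 3.
Ends in 3: not divisible by 5.
7: 16343 = 7·2334 + 5
11: 16343 = 11·1485 + 8
13: 16343 = 13·1257 + 2
17: 16343 = 17·961 + 6
19: 16343 = 19·860 + 3
23: 16343 = 23·710 + 13
29: 16343 = 29·563 + 16
31: 16343 = 31·527 + 6
37: 16343 = 37·441 + 26
41: 16343 = 41·398 + 25
43: 16343 = 43·380 + 3
47: 16343 = 47·347 + 34
53: 16343 = 53·308 + 19
59: 16343 = 59·277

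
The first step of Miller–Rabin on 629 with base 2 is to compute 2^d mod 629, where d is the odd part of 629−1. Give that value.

15

629 − 1 = 628 = 2^2 · 157, so d = 157.
2^1 ≡ 2 (mod 629)
2^2 ≡ 2^2 = 4 ≡ 4 (mod 629)
2^4 ≡ 4^2 = 16 ≡ 16 (mod 629)
2^8 ≡ 16^2 = 256 ≡ 256 (mod 629)
2^16 ≡ 256^2 = 65536 ≡ 120 (mod 629)
2^32 ≡ 120^2 = 14400 ≡ 562 (mod 629)
2^64 ≡ 562^2 = 315844 ≡ 86 (mod 629)
2^128 ≡ 86^2 = 7396 ≡ 477 (mod 629)
157 = 128 + 16 + 8 + 4 + 1 in binary powers of 2.
So 2^157 ≡ 477 · 120 · 256 · 16 · 2 ≡ 15 (mod 629).
Squaring chain: 15 → 225; never reaches −1, so base 2 is a Miller–Rabin witness that 629 is composite.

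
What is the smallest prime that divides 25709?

25709 is odd.
Digit sum 23, not divisible by 3.
Ends in 9: not divisible by 5.
7: 25709 = 7·3672 + 5
11: 25709 = 11·2337 + 2
13: 25709 = 13·1977 + 8
17: 25709 = 17·1512 + 5
19: 25709 = 19·1353 + 2
23: 25709 = 23·1117 + 18
29: 25709 = 29·886 + 15
31: 25709 = 31·829 + 10
37: 25709 = 37·694 + 31
41: 25709 = 41·627 + 2
43: 25709 = 43·597 + 38
47: 25709 = 47·547

47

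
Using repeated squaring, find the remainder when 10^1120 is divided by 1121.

10^1 ≡ 10 (mod 1121)
10^2 ≡ 10^2 = 100 ≡ 100 (mod 1121)
10^4 ≡ 100^2 = 10000 ≡ 1032 (mod 1121)
10^8 ≡ 1032^2 = 1065024 ≡ 74 (mod 1121)
10^16 ≡ 74^2 = 5476 ≡ 992 (mod 1121)
10^32 ≡ 992^2 = 984064 ≡ 947 (mod 1121)
10^64 ≡ 947^2 = 896809 ≡ 9 (mod 1121)
10^128 ≡ 9^2 = 81 ≡ 81 (mod 1121)
10^256 ≡ 81^2 = 6561 ≡ 956 (mod 1121)
10^512 ≡ 956^2 = 913936 ≡ 321 (mod 1121)
10^1024 ≡ 321^2 = 103041 ≡ 1030 (mod 1121)
1120 = 1024 + 64 + 32 in binary powers of 2.
So 10^1120 ≡ 1030 · 9 · 947 ≡ 139 (mod 1121).
Since 139 ≠ 1, base 10 is a Fermat witness: 1121 is composite.

139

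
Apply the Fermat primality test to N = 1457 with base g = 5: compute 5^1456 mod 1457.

5^1 ≡ 5 (mod 1457)
5^2 ≡ 5^2 = 25 ≡ 25 (mod 1457)
5^4 ≡ 25^2 = 625 ≡ 625 (mod 1457)
5^8 ≡ 625^2 = 390625 ≡ 149 (mod 1457)
5^16 ≡ 149^2 = 22201 ≡ 346 (mod 1457)
5^32 ≡ 346^2 = 119716 ≡ 242 (mod 1457)
5^64 ≡ 242^2 = 58564 ≡ 284 (mod 1457)
5^128 ≡ 284^2 = 80656 ≡ 521 (mod 1457)
5^256 ≡ 521^2 = 271441 ≡ 439 (mod 1457)
5^512 ≡ 439^2 = 192721 ≡ 397 (mod 1457)
5^1024 ≡ 397^2 = 157609 ≡ 253 (mod 1457)
1456 = 1024 + 256 + 128 + 32 + 16 in binary powers of 2.
So 5^1456 ≡ 253 · 439 · 521 · 242 · 346 ≡ 36 (mod 1457).
Since 36 ≠ 1, base 5 is a Fermat witness: 1457 is composite.

36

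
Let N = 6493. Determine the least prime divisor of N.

6493 is odd.
Digit sum 22, not divisible by 3.
Ends in 3: not divisible by 5.
7: 6493 = 7·927 + 4
11: 6493 = 11·590 + 3
13: 6493 = 13·499 + 6
17: 6493 = 17·381 + 16
19: 6493 = 19·341 + 14
23: 6493 = 23·282 + 7
29: 6493 = 29·223 + 26
31: 6493 = 31·209 + 14
37: 6493 = 37·175 + 18
41: 6493 = 41·158 + 15
43: 6493 = 43·151

43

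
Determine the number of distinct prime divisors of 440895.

6

440895 = 3 · 146965
146965 = 5 · 29393
29393 = 7 · 4199
4199 = 13 · 323
323 = 17 · 19
440895 = 3 · 5 · 7 · 13 · 17 · 19, which has 6 distinct prime factors.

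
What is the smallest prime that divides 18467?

59

18467 is odd.
Digit sum 26, not divisible by 3.
Ends in 7: not divisible by 5.
7: 18467 = 7·2638 + 1
11: 18467 = 11·1678 + 9
13: 18467 = 13·1420 + 7
17: 18467 = 17·1086 + 5
19: 18467 = 19·971 + 18
23: 18467 = 23·802 + 21
29: 18467 = 29·636 + 23
31: 18467 = 31·595 + 22
37: 18467 = 37·499 + 4
41: 18467 = 41·450 + 17
43: 18467 = 43·429 + 20
47: 18467 = 47·392 + 43
53: 18467 = 53·348 + 23
59: 18467 = 59·313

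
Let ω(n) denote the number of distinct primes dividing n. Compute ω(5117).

3

5117 = 7 · 731
731 = 17 · 43
5117 = 7 · 17 · 43, which has 3 distinct prime factors.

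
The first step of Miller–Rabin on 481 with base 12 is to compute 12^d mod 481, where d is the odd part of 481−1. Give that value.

481 − 1 = 480 = 2^5 · 15, so d = 15.
12^1 ≡ 12 (mod 481)
12^2 ≡ 12^2 = 144 ≡ 144 (mod 481)
12^4 ≡ 144^2 = 20736 ≡ 53 (mod 481)
12^8 ≡ 53^2 = 2809 ≡ 404 (mod 481)
15 = 8 + 4 + 2 + 1 in binary powers of 2.
So 12^15 ≡ 404 · 53 · 144 · 12 ≡ 454 (mod 481).
Squaring chain: 454 → 248 → 417 → 248 → 417; never reaches −1, so base 12 is a Miller–Rabin witness that 481 is composite.

454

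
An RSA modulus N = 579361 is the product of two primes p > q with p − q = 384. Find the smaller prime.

593

Since p = q + 384, we have 579361 = q(q + 384), so q² + 384q − 579361 = 0.
Discriminant: 384² + 4·579361 = 147456 + 2317444 = 2464900; √2464900 = 1570.
q = (−384 + 1570)/2 = 593, and p = q + 384 = 977.
Check: 593 · 977 = 579361.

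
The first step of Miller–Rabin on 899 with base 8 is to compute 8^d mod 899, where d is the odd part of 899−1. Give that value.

899 − 1 = 898 = 2^1 · 449, so d = 449.
8^1 ≡ 8 (mod 899)
8^2 ≡ 8^2 = 64 ≡ 64 (mod 899)
8^4 ≡ 64^2 = 4096 ≡ 500 (mod 899)
8^8 ≡ 500^2 = 250000 ≡ 78 (mod 899)
8^16 ≡ 78^2 = 6084 ≡ 690 (mod 899)
8^32 ≡ 690^2 = 476100 ≡ 529 (mod 899)
8^64 ≡ 529^2 = 279841 ≡ 252 (mod 899)
8^128 ≡ 252^2 = 63504 ≡ 574 (mod 899)
8^256 ≡ 574^2 = 329476 ≡ 442 (mod 899)
449 = 256 + 128 + 64 + 1 in binary powers of 2.
So 8^449 ≡ 442 · 574 · 252 · 8 ≡ 66 (mod 899).
Squaring chain: 66; never reaches −1, so base 8 is a Miller–Rabin witness that 899 is composite.

66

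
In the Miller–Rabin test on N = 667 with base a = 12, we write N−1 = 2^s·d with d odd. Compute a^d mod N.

667 − 1 = 666 = 2^1 · 333, so d = 333.
12^1 ≡ 12 (mod 667)
12^2 ≡ 12^2 = 144 ≡ 144 (mod 667)
12^4 ≡ 144^2 = 20736 ≡ 59 (mod 667)
12^8 ≡ 59^2 = 3481 ≡ 146 (mod 667)
12^16 ≡ 146^2 = 21316 ≡ 639 (mod 667)
12^32 ≡ 639^2 = 408321 ≡ 117 (mod 667)
12^64 ≡ 117^2 = 13689 ≡ 349 (mod 667)
12^128 ≡ 349^2 = 121801 ≡ 407 (mod 667)
12^256 ≡ 407^2 = 165649 ≡ 233 (mod 667)
333 = 256 + 64 + 8 + 4 + 1 in binary powers of 2.
So 12^333 ≡ 233 · 349 · 146 · 59 · 12 ≡ 302 (mod 667).
Squaring chain: 302; never reaches −1, so base 12 is a Miller–Rabin witness that 667 is composite.

302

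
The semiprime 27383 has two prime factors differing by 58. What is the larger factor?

197

Since p = q + 58, we have 27383 = q(q + 58), so q² + 58q − 27383 = 0.
Discriminant: 58² + 4·27383 = 3364 + 109532 = 112896; √112896 = 336.
q = (−58 + 336)/2 = 139, and p = q + 58 = 197.
Check: 139 · 197 = 27383.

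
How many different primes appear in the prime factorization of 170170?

6

170170 = 2 · 85085
85085 = 5 · 17017
17017 = 7 · 2431
2431 = 11 · 221
221 = 13 · 17
170170 = 2 · 5 · 7 · 11 · 13 · 17, which has 6 distinct prime factors.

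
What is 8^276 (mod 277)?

8^1 ≡ 8 (mod 277)
8^2 ≡ 8^2 = 64 ≡ 64 (mod 277)
8^4 ≡ 64^2 = 4096 ≡ 218 (mod 277)
8^8 ≡ 218^2 = 47524 ≡ 157 (mod 277)
8^16 ≡ 157^2 = 24649 ≡ 273 (mod 277)
8^32 ≡ 273^2 = 74529 ≡ 16 (mod 277)
8^64 ≡ 16^2 = 256 ≡ 256 (mod 277)
8^128 ≡ 256^2 = 65536 ≡ 164 (mod 277)
8^256 ≡ 164^2 = 26896 ≡ 27 (mod 277)
276 = 256 + 16 + 4 in binary powers of 2.
So 8^276 ≡ 27 · 273 · 218 ≡ 1 (mod 277).
Since the result is 1, base 8 gives no evidence that 277 is composite.

1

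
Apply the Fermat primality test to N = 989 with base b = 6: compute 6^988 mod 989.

522

6^1 ≡ 6 (mod 989)
6^2 ≡ 6^2 = 36 ≡ 36 (mod 989)
6^4 ≡ 36^2 = 1296 ≡ 307 (mod 989)
6^8 ≡ 307^2 = 94249 ≡ 294 (mod 989)
6^16 ≡ 294^2 = 86436 ≡ 393 (mod 989)
6^32 ≡ 393^2 = 154449 ≡ 165 (mod 989)
6^64 ≡ 165^2 = 27225 ≡ 522 (mod 989)
6^128 ≡ 522^2 = 272484 ≡ 509 (mod 989)
6^256 ≡ 509^2 = 259081 ≡ 952 (mod 989)
6^512 ≡ 952^2 = 906304 ≡ 380 (mod 989)
988 = 512 + 256 + 128 + 64 + 16 + 8 + 4 in binary powers of 2.
So 6^988 ≡ 380 · 952 · 509 · 522 · 393 · 294 · 307 ≡ 522 (mod 989).
Since 522 ≠ 1, base 6 is a Fermat witness: 989 is composite.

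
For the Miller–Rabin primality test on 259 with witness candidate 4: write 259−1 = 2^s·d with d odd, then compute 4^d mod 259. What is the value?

259 − 1 = 258 = 2^1 · 129, so d = 129.
4^1 ≡ 4 (mod 259)
4^2 ≡ 4^2 = 16 ≡ 16 (mod 259)
4^4 ≡ 16^2 = 256 ≡ 256 (mod 259)
4^8 ≡ 256^2 = 65536 ≡ 9 (mod 259)
4^16 ≡ 9^2 = 81 ≡ 81 (mod 259)
4^32 ≡ 81^2 = 6561 ≡ 86 (mod 259)
4^64 ≡ 86^2 = 7396 ≡ 144 (mod 259)
4^128 ≡ 144^2 = 20736 ≡ 16 (mod 259)
129 = 128 + 1 in binary powers of 2.
So 4^129 ≡ 16 · 4 ≡ 64 (mod 259).
Squaring chain: 64; never reaches −1, so base 4 is a Miller–Rabin witness that 259 is composite.

64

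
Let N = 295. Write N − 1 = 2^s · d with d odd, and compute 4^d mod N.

295 − 1 = 294 = 2^1 · 147, so d = 147.
4^1 ≡ 4 (mod 295)
4^2 ≡ 4^2 = 16 ≡ 16 (mod 295)
4^4 ≡ 16^2 = 256 ≡ 256 (mod 295)
4^8 ≡ 256^2 = 65536 ≡ 46 (mod 295)
4^16 ≡ 46^2 = 2116 ≡ 51 (mod 295)
4^32 ≡ 51^2 = 2601 ≡ 241 (mod 295)
4^64 ≡ 241^2 = 58081 ≡ 261 (mod 295)
4^128 ≡ 261^2 = 68121 ≡ 271 (mod 295)
147 = 128 + 16 + 2 + 1 in binary powers of 2.
So 4^147 ≡ 271 · 51 · 16 · 4 ≡ 134 (mod 295).
Squaring chain: 134; never reaches −1, so base 4 is a Miller–Rabin witness that 295 is composite.

134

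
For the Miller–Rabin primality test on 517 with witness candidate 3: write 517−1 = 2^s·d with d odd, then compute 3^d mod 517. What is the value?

202

517 − 1 = 516 = 2^2 · 129, so d = 129.
3^1 ≡ 3 (mod 517)
3^2 ≡ 3^2 = 9 ≡ 9 (mod 517)
3^4 ≡ 9^2 = 81 ≡ 81 (mod 517)
3^8 ≡ 81^2 = 6561 ≡ 357 (mod 517)
3^16 ≡ 357^2 = 127449 ≡ 267 (mod 517)
3^32 ≡ 267^2 = 71289 ≡ 460 (mod 517)
3^64 ≡ 460^2 = 211600 ≡ 147 (mod 517)
3^128 ≡ 147^2 = 21609 ≡ 412 (mod 517)
129 = 128 + 1 in binary powers of 2.
So 3^129 ≡ 412 · 3 ≡ 202 (mod 517).
Squaring chain: 202 → 478; never reaches −1, so base 3 is a Miller–Rabin witness that 517 is composite.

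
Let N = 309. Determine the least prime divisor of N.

309 is odd.
Digit sum 12, divisible by 3.

3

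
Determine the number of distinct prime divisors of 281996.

5

281996 = 2^2 · 70499
70499 = 11 · 6409
6409 = 13 · 493
493 = 17 · 29
281996 = 2^2 · 11 · 13 · 17 · 29, which has 5 distinct prime factors.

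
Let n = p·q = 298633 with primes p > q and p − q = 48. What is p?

571

Since p = q + 48, we have 298633 = q(q + 48), so q² + 48q − 298633 = 0.
Discriminant: 48² + 4·298633 = 2304 + 1194532 = 1196836; √1196836 = 1094.
q = (−48 + 1094)/2 = 523, and p = q + 48 = 571.
Check: 523 · 571 = 298633.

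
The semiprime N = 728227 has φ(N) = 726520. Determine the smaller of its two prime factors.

821

φ(n) = (p−1)(q−1) = n − (p+q) + 1, so p + q = 728227 − 726520 + 1 = 1708.
p and q are the roots of t² − 1708t + 728227 = 0.
Discriminant: 1708² − 4·728227 = 2917264 − 2912908 = 4356; √4356 = 66.
q = (1708 − 66)/2 = 821, p = (1708 + 66)/2 = 887.
Check: 821 · 887 = 728227.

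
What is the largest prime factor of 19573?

19573 = 23 · 851
851 = 23 · 37
37 is prime.
So 19573 = 23^2 · 37; the largest prime factor is 37.

37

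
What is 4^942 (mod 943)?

836

4^1 ≡ 4 (mod 943)
4^2 ≡ 4^2 = 16 ≡ 16 (mod 943)
4^4 ≡ 16^2 = 256 ≡ 256 (mod 943)
4^8 ≡ 256^2 = 65536 ≡ 469 (mod 943)
4^16 ≡ 469^2 = 219961 ≡ 242 (mod 943)
4^32 ≡ 242^2 = 58564 ≡ 98 (mod 943)
4^64 ≡ 98^2 = 9604 ≡ 174 (mod 943)
4^128 ≡ 174^2 = 30276 ≡ 100 (mod 943)
4^256 ≡ 100^2 = 10000 ≡ 570 (mod 943)
4^512 ≡ 570^2 = 324900 ≡ 508 (mod 943)
942 = 512 + 256 + 128 + 32 + 8 + 4 + 2 in binary powers of 2.
So 4^942 ≡ 508 · 570 · 100 · 98 · 469 · 256 · 16 ≡ 836 (mod 943).
Since 836 ≠ 1, base 4 is a Fermat witness: 943 is composite.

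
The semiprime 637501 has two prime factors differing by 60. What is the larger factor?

829

Since p = q + 60, we have 637501 = q(q + 60), so q² + 60q − 637501 = 0.
Discriminant: 60² + 4·637501 = 3600 + 2550004 = 2553604; √2553604 = 1598.
q = (−60 + 1598)/2 = 769, and p = q + 60 = 829.
Check: 769 · 829 = 637501.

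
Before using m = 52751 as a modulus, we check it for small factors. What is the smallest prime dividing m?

52751 is odd.
Digit sum 20, not divisible by 3.
Ends in 1: not divisible by 5.
7: 52751 = 7·7535 + 6
11: 52751 = 11·4795 + 6
13: 52751 = 13·4057 + 10
17: 52751 = 17·3103

17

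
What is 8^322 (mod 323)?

30

8^1 ≡ 8 (mod 323)
8^2 ≡ 8^2 = 64 ≡ 64 (mod 323)
8^4 ≡ 64^2 = 4096 ≡ 220 (mod 323)
8^8 ≡ 220^2 = 48400 ≡ 273 (mod 323)
8^16 ≡ 273^2 = 74529 ≡ 239 (mod 323)
8^32 ≡ 239^2 = 57121 ≡ 273 (mod 323)
8^64 ≡ 273^2 = 74529 ≡ 239 (mod 323)
8^128 ≡ 239^2 = 57121 ≡ 273 (mod 323)
8^256 ≡ 273^2 = 74529 ≡ 239 (mod 323)
322 = 256 + 64 + 2 in binary powers of 2.
So 8^322 ≡ 239 · 239 · 64 ≡ 30 (mod 323).
Since 30 ≠ 1, base 8 is a Fermat witness: 323 is composite.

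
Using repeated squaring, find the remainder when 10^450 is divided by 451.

1

10^1 ≡ 10 (mod 451)
10^2 ≡ 10^2 = 100 ≡ 100 (mod 451)
10^4 ≡ 100^2 = 10000 ≡ 78 (mod 451)
10^8 ≡ 78^2 = 6084 ≡ 221 (mod 451)
10^16 ≡ 221^2 = 48841 ≡ 133 (mod 451)
10^32 ≡ 133^2 = 17689 ≡ 100 (mod 451)
10^64 ≡ 100^2 = 10000 ≡ 78 (mod 451)
10^128 ≡ 78^2 = 6084 ≡ 221 (mod 451)
10^256 ≡ 221^2 = 48841 ≡ 133 (mod 451)
450 = 256 + 128 + 64 + 2 in binary powers of 2.
So 10^450 ≡ 133 · 221 · 78 · 100 ≡ 1 (mod 451).
Since the result is 1, base 10 gives no evidence that 451 is composite.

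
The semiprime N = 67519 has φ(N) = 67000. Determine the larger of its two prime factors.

φ(n) = (p−1)(q−1) = n − (p+q) + 1, so p + q = 67519 − 67000 + 1 = 520.
p and q are the roots of t² − 520t + 67519 = 0.
Discriminant: 520² − 4·67519 = 270400 − 270076 = 324; √324 = 18.
q = (520 − 18)/2 = 251, p = (520 + 18)/2 = 269.
Check: 251 · 269 = 67519.

269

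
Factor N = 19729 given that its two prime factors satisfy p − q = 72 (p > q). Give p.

181

Since p = q + 72, we have 19729 = q(q + 72), so q² + 72q − 19729 = 0.
Discriminant: 72² + 4·19729 = 5184 + 78916 = 84100; √84100 = 290.
q = (−72 + 290)/2 = 109, and p = q + 72 = 181.
Check: 109 · 181 = 19729.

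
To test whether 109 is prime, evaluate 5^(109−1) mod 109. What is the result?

5^1 ≡ 5 (mod 109)
5^2 ≡ 5^2 = 25 ≡ 25 (mod 109)
5^4 ≡ 25^2 = 625 ≡ 80 (mod 109)
5^8 ≡ 80^2 = 6400 ≡ 78 (mod 109)
5^16 ≡ 78^2 = 6084 ≡ 89 (mod 109)
5^32 ≡ 89^2 = 7921 ≡ 73 (mod 109)
5^64 ≡ 73^2 = 5329 ≡ 97 (mod 109)
108 = 64 + 32 + 8 + 4 in binary powers of 2.
So 5^108 ≡ 97 · 73 · 78 · 80 ≡ 1 (mod 109).
Since the result is 1, base 5 gives no evidence that 109 is composite.

1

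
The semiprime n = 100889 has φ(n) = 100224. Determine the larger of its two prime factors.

φ(n) = (p−1)(q−1) = n − (p+q) + 1, so p + q = 100889 − 100224 + 1 = 666.
p and q are the roots of t² − 666t + 100889 = 0.
Discriminant: 666² − 4·100889 = 443556 − 403556 = 40000; √40000 = 200.
q = (666 − 200)/2 = 233, p = (666 + 200)/2 = 433.
Check: 233 · 433 = 100889.

433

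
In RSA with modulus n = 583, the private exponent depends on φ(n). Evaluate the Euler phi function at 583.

520

Factor: 583 = 11 · 53.
φ(583) = (11−1) · (53−1) = 10 · 52 = 520.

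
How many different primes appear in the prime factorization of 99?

99 = 3^2 · 11
99 = 3^2 · 11, which has 2 distinct prime factors.

2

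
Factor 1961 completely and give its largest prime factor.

1961 = 37 · 53
53 is prime.
So 1961 = 37 · 53; the largest prime factor is 53.

53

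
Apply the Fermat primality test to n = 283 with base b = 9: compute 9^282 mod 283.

1

9^1 ≡ 9 (mod 283)
9^2 ≡ 9^2 = 81 ≡ 81 (mod 283)
9^4 ≡ 81^2 = 6561 ≡ 52 (mod 283)
9^8 ≡ 52^2 = 2704 ≡ 157 (mod 283)
9^16 ≡ 157^2 = 24649 ≡ 28 (mod 283)
9^32 ≡ 28^2 = 784 ≡ 218 (mod 283)
9^64 ≡ 218^2 = 47524 ≡ 263 (mod 283)
9^128 ≡ 263^2 = 69169 ≡ 117 (mod 283)
9^256 ≡ 117^2 = 13689 ≡ 105 (mod 283)
282 = 256 + 16 + 8 + 2 in binary powers of 2.
So 9^282 ≡ 105 · 28 · 157 · 81 ≡ 1 (mod 283).
Since the result is 1, base 9 gives no evidence that 283 is composite.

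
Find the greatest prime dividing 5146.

83

5146 = 2 · 2573
2573 = 31 · 83
83 is prime.
So 5146 = 2 · 31 · 83; the largest prime factor is 83.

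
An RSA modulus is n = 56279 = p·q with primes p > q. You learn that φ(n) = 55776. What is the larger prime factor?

337

φ(n) = (p−1)(q−1) = n − (p+q) + 1, so p + q = 56279 − 55776 + 1 = 504.
p and q are the roots of t² − 504t + 56279 = 0.
Discriminant: 504² − 4·56279 = 254016 − 225116 = 28900; √28900 = 170.
q = (504 − 170)/2 = 167, p = (504 + 170)/2 = 337.
Check: 167 · 337 = 56279.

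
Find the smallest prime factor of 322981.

19

322981 is odd.
Digit sum 25, not divisible by 3.
Ends in 1: not divisible by 5.
7: 322981 = 7·46140 + 1
11: 322981 = 11·29361 + 10
13: 322981 = 13·24844 + 9
17: 322981 = 17·18998 + 15
19: 322981 = 19·16999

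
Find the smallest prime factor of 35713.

71

35713 is odd.
Digit sum 19, not divisible by 3.
Ends in 3: not divisible by 5.
7: 35713 = 7·5101 + 6
11: 35713 = 11·3246 + 7
13: 35713 = 13·2747 + 2
17: 35713 = 17·2100 + 13
19: 35713 = 19·1879 + 12
23: 35713 = 23·1552 + 17
29: 35713 = 29·1231 + 14
31: 35713 = 31·1152 + 1
37: 35713 = 37·965 + 8
41: 35713 = 41·871 + 2
43: 35713 = 43·830 + 23
47: 35713 = 47·759 + 40
53: 35713 = 53·673 + 44
59: 35713 = 59·605 + 18
61: 35713 = 61·585 + 28
67: 35713 = 67·533 + 2
71: 35713 = 71·503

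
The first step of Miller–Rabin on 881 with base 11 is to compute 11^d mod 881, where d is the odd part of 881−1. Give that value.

219

881 − 1 = 880 = 2^4 · 55, so d = 55.
11^1 ≡ 11 (mod 881)
11^2 ≡ 11^2 = 121 ≡ 121 (mod 881)
11^4 ≡ 121^2 = 14641 ≡ 545 (mod 881)
11^8 ≡ 545^2 = 297025 ≡ 128 (mod 881)
11^16 ≡ 128^2 = 16384 ≡ 526 (mod 881)
11^32 ≡ 526^2 = 276676 ≡ 42 (mod 881)
55 = 32 + 16 + 4 + 2 + 1 in binary powers of 2.
So 11^55 ≡ 42 · 526 · 545 · 121 · 11 ≡ 219 (mod 881).
Squaring chain: 219 → 387 → 880 → 1; reaches −1, so base 11 does not prove 881 composite.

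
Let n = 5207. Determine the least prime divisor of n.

5207 is odd.
Digit sum 14, not divisible by 3.
Ends in 7: not divisible by 5.
7: 5207 = 7·743 + 6
11: 5207 = 11·473 + 4
13: 5207 = 13·400 + 7
17: 5207 = 17·306 + 5
19: 5207 = 19·274 + 1
23: 5207 = 23·226 + 9
29: 5207 = 29·179 + 16
31: 5207 = 31·167 + 30
37: 5207 = 37·140 + 27
41: 5207 = 41·127

41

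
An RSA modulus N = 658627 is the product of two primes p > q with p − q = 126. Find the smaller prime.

Since p = q + 126, we have 658627 = q(q + 126), so q² + 126q − 658627 = 0.
Discriminant: 126² + 4·658627 = 15876 + 2634508 = 2650384; √2650384 = 1628.
q = (−126 + 1628)/2 = 751, and p = q + 126 = 877.
Check: 751 · 877 = 658627.

751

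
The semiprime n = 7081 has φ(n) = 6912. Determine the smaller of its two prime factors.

φ(n) = (p−1)(q−1) = n − (p+q) + 1, so p + q = 7081 − 6912 + 1 = 170.
p and q are the roots of t² − 170t + 7081 = 0.
Discriminant: 170² − 4·7081 = 28900 − 28324 = 576; √576 = 24.
q = (170 − 24)/2 = 73, p = (170 + 24)/2 = 97.
Check: 73 · 97 = 7081.

73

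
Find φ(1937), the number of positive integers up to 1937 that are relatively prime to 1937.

1776

Factor: 1937 = 13 · 149.
φ(1937) = (13−1) · (149−1) = 12 · 148 = 1776.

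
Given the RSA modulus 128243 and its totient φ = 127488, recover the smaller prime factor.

257

φ(n) = (p−1)(q−1) = n − (p+q) + 1, so p + q = 128243 − 127488 + 1 = 756.
p and q are the roots of t² − 756t + 128243 = 0.
Discriminant: 756² − 4·128243 = 571536 − 512972 = 58564; √58564 = 242.
q = (756 − 242)/2 = 257, p = (756 + 242)/2 = 499.
Check: 257 · 499 = 128243.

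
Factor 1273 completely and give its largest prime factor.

1273 = 19 · 67
67 is prime.
So 1273 = 19 · 67; the largest prime factor is 67.

67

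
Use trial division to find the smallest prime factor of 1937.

13

1937 is odd.
Digit sum 20, not divisible by 3.
Ends in 7: not divisible by 5.
7: 1937 = 7·276 + 5
11: 1937 = 11·176 + 1
13: 1937 = 13·149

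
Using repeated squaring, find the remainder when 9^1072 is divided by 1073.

194

9^1 ≡ 9 (mod 1073)
9^2 ≡ 9^2 = 81 ≡ 81 (mod 1073)
9^4 ≡ 81^2 = 6561 ≡ 123 (mod 1073)
9^8 ≡ 123^2 = 15129 ≡ 107 (mod 1073)
9^16 ≡ 107^2 = 11449 ≡ 719 (mod 1073)
9^32 ≡ 719^2 = 516961 ≡ 848 (mod 1073)
9^64 ≡ 848^2 = 719104 ≡ 194 (mod 1073)
9^128 ≡ 194^2 = 37636 ≡ 81 (mod 1073)
9^256 ≡ 81^2 = 6561 ≡ 123 (mod 1073)
9^512 ≡ 123^2 = 15129 ≡ 107 (mod 1073)
9^1024 ≡ 107^2 = 11449 ≡ 719 (mod 1073)
1072 = 1024 + 32 + 16 in binary powers of 2.
So 9^1072 ≡ 719 · 848 · 719 ≡ 194 (mod 1073).
Since 194 ≠ 1, base 9 is a Fermat witness: 1073 is composite.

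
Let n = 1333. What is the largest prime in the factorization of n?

43

1333 = 31 · 43
43 is prime.
So 1333 = 31 · 43; the largest prime factor is 43.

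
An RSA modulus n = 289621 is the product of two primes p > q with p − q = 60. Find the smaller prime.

Since p = q + 60, we have 289621 = q(q + 60), so q² + 60q − 289621 = 0.
Discriminant: 60² + 4·289621 = 3600 + 1158484 = 1162084; √1162084 = 1078.
q = (−60 + 1078)/2 = 509, and p = q + 60 = 569.
Check: 509 · 569 = 289621.

509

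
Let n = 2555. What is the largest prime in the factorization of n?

73

2555 = 5 · 511
511 = 7 · 73
73 is prime.
So 2555 = 5 · 7 · 73; the largest prime factor is 73.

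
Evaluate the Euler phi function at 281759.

Factor: 281759 = 31 · 61 · 149.
φ(281759) = (31−1) · (61−1) · (149−1) = 30 · 60 · 148 = 266400.

266400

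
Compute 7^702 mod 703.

1

7^1 ≡ 7 (mod 703)
7^2 ≡ 7^2 = 49 ≡ 49 (mod 703)
7^4 ≡ 49^2 = 2401 ≡ 292 (mod 703)
7^8 ≡ 292^2 = 85264 ≡ 201 (mod 703)
7^16 ≡ 201^2 = 40401 ≡ 330 (mod 703)
7^32 ≡ 330^2 = 108900 ≡ 638 (mod 703)
7^64 ≡ 638^2 = 407044 ≡ 7 (mod 703)
7^128 ≡ 7^2 = 49 ≡ 49 (mod 703)
7^256 ≡ 49^2 = 2401 ≡ 292 (mod 703)
7^512 ≡ 292^2 = 85264 ≡ 201 (mod 703)
702 = 512 + 128 + 32 + 16 + 8 + 4 + 2 in binary powers of 2.
So 7^702 ≡ 201 · 49 · 638 · 330 · 201 · 292 · 49 ≡ 1 (mod 703).
Since the result is 1, base 7 gives no evidence that 703 is composite.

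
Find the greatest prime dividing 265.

265 = 5 · 53
53 is prime.
So 265 = 5 · 53; the largest prime factor is 53.

53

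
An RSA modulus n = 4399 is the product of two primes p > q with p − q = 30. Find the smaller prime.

Since p = q + 30, we have 4399 = q(q + 30), so q² + 30q − 4399 = 0.
Discriminant: 30² + 4·4399 = 900 + 17596 = 18496; √18496 = 136.
q = (−30 + 136)/2 = 53, and p = q + 30 = 83.
Check: 53 · 83 = 4399.

53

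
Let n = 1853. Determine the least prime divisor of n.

1853 is odd.
Digit sum 17, not divisible by 3.
Ends in 3: not divisible by 5.
7: 1853 = 7·264 + 5
11: 1853 = 11·168 + 5
13: 1853 = 13·142 + 7
17: 1853 = 17·109

17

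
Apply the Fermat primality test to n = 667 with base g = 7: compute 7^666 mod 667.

7^1 ≡ 7 (mod 667)
7^2 ≡ 7^2 = 49 ≡ 49 (mod 667)
7^4 ≡ 49^2 = 2401 ≡ 400 (mod 667)
7^8 ≡ 400^2 = 160000 ≡ 587 (mod 667)
7^16 ≡ 587^2 = 344569 ≡ 397 (mod 667)
7^32 ≡ 397^2 = 157609 ≡ 197 (mod 667)
7^64 ≡ 197^2 = 38809 ≡ 123 (mod 667)
7^128 ≡ 123^2 = 15129 ≡ 455 (mod 667)
7^256 ≡ 455^2 = 207025 ≡ 255 (mod 667)
7^512 ≡ 255^2 = 65025 ≡ 326 (mod 667)
666 = 512 + 128 + 16 + 8 + 2 in binary powers of 2.
So 7^666 ≡ 326 · 455 · 397 · 587 · 49 ≡ 326 (mod 667).
Since 326 ≠ 1, base 7 is a Fermat witness: 667 is composite.

326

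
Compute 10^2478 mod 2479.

1000

10^1 ≡ 10 (mod 2479)
10^2 ≡ 10^2 = 100 ≡ 100 (mod 2479)
10^4 ≡ 100^2 = 10000 ≡ 84 (mod 2479)
10^8 ≡ 84^2 = 7056 ≡ 2098 (mod 2479)
10^16 ≡ 2098^2 = 4401604 ≡ 1379 (mod 2479)
10^32 ≡ 1379^2 = 1901641 ≡ 248 (mod 2479)
10^64 ≡ 248^2 = 61504 ≡ 2008 (mod 2479)
10^128 ≡ 2008^2 = 4032064 ≡ 1210 (mod 2479)
10^256 ≡ 1210^2 = 1464100 ≡ 1490 (mod 2479)
10^512 ≡ 1490^2 = 2220100 ≡ 1395 (mod 2479)
10^1024 ≡ 1395^2 = 1946025 ≡ 10 (mod 2479)
10^2048 ≡ 10^2 = 100 ≡ 100 (mod 2479)
2478 = 2048 + 256 + 128 + 32 + 8 + 4 + 2 in binary powers of 2.
So 10^2478 ≡ 100 · 1490 · 1210 · 248 · 2098 · 84 · 100 ≡ 1000 (mod 2479).
Since 1000 ≠ 1, base 10 is a Fermat witness: 2479 is composite.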